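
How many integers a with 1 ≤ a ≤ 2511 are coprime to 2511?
1620

The number of a ∈ {1, ..., 2511} with gcd(a, 2511) = 1 is by definition Euler's totient φ(2511). φ is multiplicative, with φ(p^e) = p^e − p^(e−1). Factorise 2511 = 3^4 · 31. Then
  φ(2511) = (3^4 − 3^3) · (31 − 1) = 54 · 30 = 1620.
So there are 1620 such integers.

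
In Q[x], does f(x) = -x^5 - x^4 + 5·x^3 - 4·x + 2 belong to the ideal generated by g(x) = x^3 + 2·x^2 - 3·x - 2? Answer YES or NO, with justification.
In Q[x] the ideal (g) consists of all multiples of g, so f ∈ (g) iff g | f, i.e. iff the remainder of f on division by g is 0. Divide f by g (g is monic, so eliminate the leading term of the running remainder at each step):
  leading term -x^5: subtract (-x^2)·g(x) = -x^5 - 2·x^4 + 3·x^3 + 2·x^2, leaving x^4 + 2·x^3 - 2·x^2 - 4·x + 2
  leading term x^4: subtract (x)·g(x) = x^4 + 2·x^3 - 3·x^2 - 2·x, leaving x^2 - 2·x + 2
The remainder r(x) = x^2 - 2·x + 2 ≠ 0 (and deg r < deg g), so g ∤ f, i.e. f ∉ (g).

Final answer: NO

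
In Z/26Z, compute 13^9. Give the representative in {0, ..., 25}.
Use repeated squaring. Binary(9) = 1001. Walk through the bits of the exponent 9 left-to-right: at each bit after the leading one, square the running value, then multiply by 13 if the bit is 1 (always reducing mod 26):
  bit 1 = 1 (leading): start with 13.
  bit 2 = 0: square 13^2 = 169 ≡ 13 (mod 26).
  bit 3 = 0: square 13^2 = 169 ≡ 13 (mod 26).
  bit 4 = 1: square 13^2 = 169 ≡ 13; bit is 1, so multiply 13·13 = 169 ≡ 13 (mod 26).
Final value: 13^9 ≡ 13 (mod 26).

Final answer: 13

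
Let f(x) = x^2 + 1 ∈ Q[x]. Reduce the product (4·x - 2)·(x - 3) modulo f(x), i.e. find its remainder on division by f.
First multiply in Q[x] without reducing: a · b = 4·x^2 - 14·x + 6. Now divide by f(x) = x^2 + 1, eliminating the leading term at each step:
  leading term 4·x^2: subtract (4)·f(x) = 4·x^2 + 4, leaving 2 - 14·x
The degree is now < 2, so this is the remainder. Hence a · b ≡ 2 - 14·x in Q[x]/(f).

Final answer: a · b ≡ 2 - 14·x (mod f(x))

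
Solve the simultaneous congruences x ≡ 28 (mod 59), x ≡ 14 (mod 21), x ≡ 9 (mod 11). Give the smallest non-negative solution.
x ≡ 7049 (mod 13629); the representative in [0, 13629) is 7049

The moduli 59, 21, 11 are pairwise coprime, so by the CRT there is a unique solution mod 59·21·11 = 13629.
Solve by successive substitution. Start with x ≡ 28 (mod 59).
  Combine with x ≡ 14 (mod 21): write x = 28 + 59·t and require 28 + 59·t ≡ 14 (mod 21), i.e. 59·t ≡ 14 − 28 ≡ 7 (mod 21). Since 59^(−1) ≡ 5 (mod 21) (59 ≡ 17 (mod 21)), t ≡ 5·7 ≡ 14 (mod 21). So x ≡ 28 + 59·14 = 854 (mod 1239).
  Combine with x ≡ 9 (mod 11): write x = 854 + 1239·t and require 854 + 1239·t ≡ 9 (mod 11), i.e. 1239·t ≡ 9 − 854 ≡ 2 (mod 11). Since 1239^(−1) ≡ 8 (mod 11) (1239 ≡ 7 (mod 11)), t ≡ 8·2 ≡ 5 (mod 11). So x ≡ 854 + 1239·5 = 7049 (mod 13629).
Unique solution in [0, 13629): x = 7049.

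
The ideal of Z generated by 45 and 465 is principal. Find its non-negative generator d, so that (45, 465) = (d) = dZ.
(45, 465) = (15); d = 15

In the PID Z, (a, b) is generated by gcd(a, b). Compute gcd(465, 45) with the extended Euclidean algorithm, tracking rows (r, s, t) with s·465 + t·45 = r:
  row A: (465, 1, 0)   [1·465 + 0·45 = 465]
  row B: (45, 0, 1)   [0·465 + 1·45 = 45]
  465 = 10·45 + 15   → row C = row A − 10·row B = (15, 1, −10)   [check: 1·465 − 10·45 = 15]
  45 = 3·15 + 0   → remainder 0, stop. gcd = 15 (last nonzero row C).
So gcd(45, 465) = 15, with Bézout identity 1·465 − 10·45 = 15. Containment (⊇): the Bézout identity exhibits 15 as an element of (45, 465), giving (15) ⊆ (45, 465). Containment (⊆): since 15 | 45 and 15 | 465 (45 = 15·3, 465 = 15·31), every Z-linear combination of 45 and 465 is divisible by 15, so (45, 465) ⊆ (15). Therefore (45, 465) = (15), d = 15.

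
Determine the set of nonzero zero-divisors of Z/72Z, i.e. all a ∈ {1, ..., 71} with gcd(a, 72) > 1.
nonzero zero-divisors of Z/72Z = {2, 3, 4, 6, 8, 9, 10, 12, 14, 15, 16, 18, 20, 21, 22, 24, 26, 27, 28, 30, 32, 33, 34, 36, 38, 39, 40, 42, 44, 45, 46, 48, 50, 51, 52, 54, 56, 57, 58, 60, 62, 63, 64, 66, 68, 69, 70}

An element a ∈ Z/72Z (with a ≠ 0) is a zero-divisor iff gcd(a, 72) > 1 (because a is a unit precisely when gcd(a, n) = 1, and in Z/nZ every nonzero, non-unit element is a zero-divisor). Scan a = 1, ..., 71 and keep those with gcd(a, 72) > 1:
  gcd(2, 72) = 2, gcd(3, 72) = 3, gcd(4, 72) = 4, gcd(6, 72) = 6, gcd(8, 72) = 8, gcd(9, 72) = 9, gcd(10, 72) = 2, gcd(12, 72) = 12, gcd(14, 72) = 2, gcd(15, 72) = 3, gcd(16, 72) = 8, gcd(18, 72) = 18, gcd(20, 72) = 4, gcd(21, 72) = 3, gcd(22, 72) = 2, gcd(24, 72) = 24, gcd(26, 72) = 2, gcd(27, 72) = 9, gcd(28, 72) = 4, gcd(30, 72) = 6, gcd(32, 72) = 8, gcd(33, 72) = 3, gcd(34, 72) = 2, gcd(36, 72) = 36, gcd(38, 72) = 2, gcd(39, 72) = 3, gcd(40, 72) = 8, gcd(42, 72) = 6, gcd(44, 72) = 4, gcd(45, 72) = 9, gcd(46, 72) = 2, gcd(48, 72) = 24, gcd(50, 72) = 2, gcd(51, 72) = 3, gcd(52, 72) = 4, gcd(54, 72) = 18, gcd(56, 72) = 8, gcd(57, 72) = 3, gcd(58, 72) = 2, gcd(60, 72) = 12, gcd(62, 72) = 2, gcd(63, 72) = 9, gcd(64, 72) = 8, gcd(66, 72) = 6, gcd(68, 72) = 4, gcd(69, 72) = 3, gcd(70, 72) = 2.
All other a ∈ {1, ..., 71} have gcd(a, 72) = 1 and are units. So the nonzero zero-divisors are exactly the 47 values of a appearing in this scan.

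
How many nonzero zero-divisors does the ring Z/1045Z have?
Z/1045Z has 324 nonzero zero-divisors

In Z/1045Z each nonzero element is either a unit (gcd with 1045 is 1) or a zero-divisor (gcd > 1). The number of units is φ(1045): factorise 1045 = 5 · 11 · 19, so φ(1045) = (5 − 1) · (11 − 1) · (19 − 1) = 4 · 10 · 18 = 720. The nonzero elements number 1045 − 1 = 1044. Hence the nonzero zero-divisors number 1044 − 720 = 324.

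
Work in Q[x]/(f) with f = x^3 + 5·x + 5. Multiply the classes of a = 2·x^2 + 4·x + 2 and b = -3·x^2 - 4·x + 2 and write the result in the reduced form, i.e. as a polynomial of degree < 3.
First multiply in Q[x] without reducing: a · b = -6·x^4 - 20·x^3 - 18·x^2 + 4. Now divide by f(x) = x^3 + 5·x + 5, eliminating the leading term at each step:
  leading term -6·x^4: subtract (-6·x)·f(x) = -6·x^4 - 30·x^2 - 30·x, leaving -20·x^3 + 12·x^2 + 30·x + 4
  leading term -20·x^3: subtract (-20)·f(x) = -20·x^3 - 100·x - 100, leaving 12·x^2 + 130·x + 104
The degree is now < 3, so this is the remainder. Hence a · b ≡ 12·x^2 + 130·x + 104 in Q[x]/(f).

Final answer: a · b ≡ 12·x^2 + 130·x + 104 (mod f(x))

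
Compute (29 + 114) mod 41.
Reduce the summands first: 114 ≡ 32 (mod 41), so 29 + 114 ≡ 29 + 32 (mod 41). 29 + 32 = 61; 61 = 1·41 + 20, so (29 + 114) mod 41 = 20.

Final answer: 20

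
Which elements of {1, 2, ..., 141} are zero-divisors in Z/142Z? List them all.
An element a ∈ Z/142Z (with a ≠ 0) is a zero-divisor iff gcd(a, 142) > 1 (because a is a unit precisely when gcd(a, n) = 1, and in Z/nZ every nonzero, non-unit element is a zero-divisor). Scan a = 1, ..., 141 and keep those with gcd(a, 142) > 1:
  gcd(2, 142) = 2, gcd(4, 142) = 2, gcd(6, 142) = 2, gcd(8, 142) = 2, gcd(10, 142) = 2, gcd(12, 142) = 2, gcd(14, 142) = 2, gcd(16, 142) = 2, gcd(18, 142) = 2, gcd(20, 142) = 2, gcd(22, 142) = 2, gcd(24, 142) = 2, gcd(26, 142) = 2, gcd(28, 142) = 2, gcd(30, 142) = 2, gcd(32, 142) = 2, gcd(34, 142) = 2, gcd(36, 142) = 2, gcd(38, 142) = 2, gcd(40, 142) = 2, gcd(42, 142) = 2, gcd(44, 142) = 2, gcd(46, 142) = 2, gcd(48, 142) = 2, gcd(50, 142) = 2, gcd(52, 142) = 2, gcd(54, 142) = 2, gcd(56, 142) = 2, gcd(58, 142) = 2, gcd(60, 142) = 2, gcd(62, 142) = 2, gcd(64, 142) = 2, gcd(66, 142) = 2, gcd(68, 142) = 2, gcd(70, 142) = 2, gcd(71, 142) = 71, gcd(72, 142) = 2, gcd(74, 142) = 2, gcd(76, 142) = 2, gcd(78, 142) = 2, gcd(80, 142) = 2, gcd(82, 142) = 2, gcd(84, 142) = 2, gcd(86, 142) = 2, gcd(88, 142) = 2, gcd(90, 142) = 2, gcd(92, 142) = 2, gcd(94, 142) = 2, gcd(96, 142) = 2, gcd(98, 142) = 2, gcd(100, 142) = 2, gcd(102, 142) = 2, gcd(104, 142) = 2, gcd(106, 142) = 2, gcd(108, 142) = 2, gcd(110, 142) = 2, gcd(112, 142) = 2, gcd(114, 142) = 2, gcd(116, 142) = 2, gcd(118, 142) = 2, gcd(120, 142) = 2, gcd(122, 142) = 2, gcd(124, 142) = 2, gcd(126, 142) = 2, gcd(128, 142) = 2, gcd(130, 142) = 2, gcd(132, 142) = 2, gcd(134, 142) = 2, gcd(136, 142) = 2, gcd(138, 142) = 2, gcd(140, 142) = 2.
All other a ∈ {1, ..., 141} have gcd(a, 142) = 1 and are units. So the nonzero zero-divisors are exactly the 71 values of a appearing in this scan.

Final answer: nonzero zero-divisors of Z/142Z = {2, 4, 6, 8, 10, 12, 14, 16, 18, 20, 22, 24, 26, 28, 30, 32, 34, 36, 38, 40, 42, 44, 46, 48, 50, 52, 54, 56, 58, 60, 62, 64, 66, 68, 70, 71, 72, 74, 76, 78, 80, 82, 84, 86, 88, 90, 92, 94, 96, 98, 100, 102, 104, 106, 108, 110, 112, 114, 116, 118, 120, 122, 124, 126, 128, 130, 132, 134, 136, 138, 140}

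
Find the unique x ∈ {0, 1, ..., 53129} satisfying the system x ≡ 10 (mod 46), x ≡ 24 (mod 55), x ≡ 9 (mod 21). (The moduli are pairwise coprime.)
The moduli 46, 55, 21 are pairwise coprime, so by the CRT there is a unique solution mod 46·55·21 = 53130.
Solve by successive substitution. Start with x ≡ 10 (mod 46).
  Combine with x ≡ 24 (mod 55): write x = 10 + 46·t and require 10 + 46·t ≡ 24 (mod 55), i.e. 46·t ≡ 24 − 10 ≡ 14 (mod 55). Since 46^(−1) ≡ 6 (mod 55), t ≡ 6·14 ≡ 29 (mod 55). So x ≡ 10 + 46·29 = 1344 (mod 2530).
  Combine with x ≡ 9 (mod 21): write x = 1344 + 2530·t and require 1344 + 2530·t ≡ 9 (mod 21), i.e. 2530·t ≡ 9 − 1344 ≡ 9 (mod 21). Since 2530^(−1) ≡ 19 (mod 21) (2530 ≡ 10 (mod 21)), t ≡ 19·9 ≡ 3 (mod 21). So x ≡ 1344 + 2530·3 = 8934 (mod 53130).
Unique solution in [0, 53130): x = 8934.

Final answer: x ≡ 8934 (mod 53130); the representative in [0, 53130) is 8934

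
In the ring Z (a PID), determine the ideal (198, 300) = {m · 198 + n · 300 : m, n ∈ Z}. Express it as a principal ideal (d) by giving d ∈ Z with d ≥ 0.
(198, 300) = (6); d = 6

In the PID Z, (a, b) is generated by gcd(a, b). Compute gcd(300, 198) with the extended Euclidean algorithm, tracking rows (r, s, t) with s·300 + t·198 = r:
  row A: (300, 1, 0)   [1·300 + 0·198 = 300]
  row B: (198, 0, 1)   [0·300 + 1·198 = 198]
  300 = 1·198 + 102   → row C = row A − 1·row B = (102, 1, −1)   [check: 1·300 − 1·198 = 102]
  198 = 1·102 + 96   → row D = row B − 1·row C = (96, −1, 2)   [check: −1·300 + 2·198 = 96]
  102 = 1·96 + 6   → row E = row C − 1·row D = (6, 2, −3)   [check: 2·300 − 3·198 = 6]
  96 = 16·6 + 0   → remainder 0, stop. gcd = 6 (last nonzero row E).
So gcd(198, 300) = 6, with Bézout identity 2·300 − 3·198 = 6. Containment (⊇): the Bézout identity exhibits 6 as an element of (198, 300), giving (6) ⊆ (198, 300). Containment (⊆): since 6 | 198 and 6 | 300 (198 = 6·33, 300 = 6·50), every Z-linear combination of 198 and 300 is divisible by 6, so (198, 300) ⊆ (6). Therefore (198, 300) = (6), d = 6.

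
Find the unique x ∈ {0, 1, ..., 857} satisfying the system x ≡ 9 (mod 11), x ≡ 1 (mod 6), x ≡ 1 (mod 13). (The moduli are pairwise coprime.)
x ≡ 625 (mod 858); the representative in [0, 858) is 625

The moduli 11, 6, 13 are pairwise coprime, so by the CRT there is a unique solution mod 11·6·13 = 858.
Solve by successive substitution. Start with x ≡ 9 (mod 11).
  Combine with x ≡ 1 (mod 6): write x = 9 + 11·t and require 9 + 11·t ≡ 1 (mod 6), i.e. 11·t ≡ 1 − 9 ≡ 4 (mod 6). Since 11^(−1) ≡ 5 (mod 6) (11 ≡ 5 (mod 6)), t ≡ 5·4 ≡ 2 (mod 6). So x ≡ 9 + 11·2 = 31 (mod 66).
  Combine with x ≡ 1 (mod 13): write x = 31 + 66·t and require 31 + 66·t ≡ 1 (mod 13), i.e. 66·t ≡ 1 − 31 ≡ 9 (mod 13). Since 66^(−1) ≡ 1 (mod 13) (66 ≡ 1 (mod 13)), t ≡ 1·9 ≡ 9 (mod 13). So x ≡ 31 + 66·9 = 625 (mod 858).
Unique solution in [0, 858): x = 625.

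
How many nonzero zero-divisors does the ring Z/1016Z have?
In Z/1016Z each nonzero element is either a unit (gcd with 1016 is 1) or a zero-divisor (gcd > 1). The number of units is φ(1016): factorise 1016 = 2^3 · 127, so φ(1016) = (2^3 − 2^2) · (127 − 1) = 4 · 126 = 504. The nonzero elements number 1016 − 1 = 1015. Hence the nonzero zero-divisors number 1015 − 504 = 511.

Final answer: Z/1016Z has 511 nonzero zero-divisors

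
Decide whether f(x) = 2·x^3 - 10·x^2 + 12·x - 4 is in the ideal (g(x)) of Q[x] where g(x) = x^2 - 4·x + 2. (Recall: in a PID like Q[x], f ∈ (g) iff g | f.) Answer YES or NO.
YES

In Q[x] the ideal (g) consists of all multiples of g, so f ∈ (g) iff g | f, i.e. iff the remainder of f on division by g is 0. Divide f by g (g is monic, so eliminate the leading term of the running remainder at each step):
  leading term 2·x^3: subtract (2·x)·g(x) = 2·x^3 - 8·x^2 + 4·x, leaving -2·x^2 + 8·x - 4
  leading term -2·x^2: subtract (-2)·g(x) = -2·x^2 + 8·x - 4, leaving 0
The remainder is 0, so f(x) = g(x) · h(x) with h(x) = 2·x - 2. Hence g | f, i.e. f ∈ (g).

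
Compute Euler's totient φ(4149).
φ(4149) = 2760

φ is multiplicative, with φ(p^e) = p^e − p^(e−1). Factorise 4149 = 3^2 · 461. Then
  φ(4149) = (3^2 − 3^1) · (461 − 1) = 6 · 460 = 2760.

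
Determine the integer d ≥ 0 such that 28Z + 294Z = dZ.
In the PID Z, (a, b) is generated by gcd(a, b). Compute gcd(294, 28) with the extended Euclidean algorithm, tracking rows (r, s, t) with s·294 + t·28 = r:
  row A: (294, 1, 0)   [1·294 + 0·28 = 294]
  row B: (28, 0, 1)   [0·294 + 1·28 = 28]
  294 = 10·28 + 14   → row C = row A − 10·row B = (14, 1, −10)   [check: 1·294 − 10·28 = 14]
  28 = 2·14 + 0   → remainder 0, stop. gcd = 14 (last nonzero row C).
So gcd(28, 294) = 14, with Bézout identity 1·294 − 10·28 = 14. Containment (⊇): the Bézout identity exhibits 14 as an element of (28, 294), giving (14) ⊆ (28, 294). Containment (⊆): since 14 | 28 and 14 | 294 (28 = 14·2, 294 = 14·21), every Z-linear combination of 28 and 294 is divisible by 14, so (28, 294) ⊆ (14). Therefore (28, 294) = (14), d = 14.

Final answer: (28, 294) = (14); d = 14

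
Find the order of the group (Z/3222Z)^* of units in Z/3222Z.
(Z/3222Z)^* consists of the classes a with gcd(a, 3222) = 1, so its order is φ(3222). φ is multiplicative, with φ(p^e) = p^e − p^(e−1). Factorise 3222 = 2 · 3^2 · 179. Then
  φ(3222) = (2 − 1) · (3^2 − 3^1) · (179 − 1) = 1 · 6 · 178 = 1068.
Thus |(Z/3222Z)^*| = 1068.

Final answer: |(Z/3222Z)^*| = 1068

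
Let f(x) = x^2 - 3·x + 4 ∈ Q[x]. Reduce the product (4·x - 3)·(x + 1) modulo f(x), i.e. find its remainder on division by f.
a · b ≡ 13·x - 19 (mod f(x))

First multiply in Q[x] without reducing: a · b = 4·x^2 + x - 3. Now divide by f(x) = x^2 - 3·x + 4, eliminating the leading term at each step:
  leading term 4·x^2: subtract (4)·f(x) = 4·x^2 - 12·x + 16, leaving 13·x - 19
The degree is now < 2, so this is the remainder. Hence a · b ≡ 13·x - 19 in Q[x]/(f).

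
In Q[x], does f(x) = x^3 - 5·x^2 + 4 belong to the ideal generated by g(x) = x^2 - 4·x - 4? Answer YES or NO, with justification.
In Q[x] the ideal (g) consists of all multiples of g, so f ∈ (g) iff g | f, i.e. iff the remainder of f on division by g is 0. Divide f by g (g is monic, so eliminate the leading term of the running remainder at each step):
  leading term x^3: subtract (x)·g(x) = x^3 - 4·x^2 - 4·x, leaving -x^2 + 4·x + 4
  leading term -x^2: subtract (-1)·g(x) = -x^2 + 4·x + 4, leaving 0
The remainder is 0, so f(x) = g(x) · h(x) with h(x) = x - 1. Hence g | f, i.e. f ∈ (g).

Final answer: YES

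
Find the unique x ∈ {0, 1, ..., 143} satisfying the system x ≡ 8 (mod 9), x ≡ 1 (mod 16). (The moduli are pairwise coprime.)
The moduli 9, 16 are pairwise coprime, so by the CRT there is a unique solution mod 9·16 = 144.
Solve by successive substitution. Start with x ≡ 8 (mod 9).
  Combine with x ≡ 1 (mod 16): write x = 8 + 9·t and require 8 + 9·t ≡ 1 (mod 16), i.e. 9·t ≡ 1 − 8 ≡ 9 (mod 16). Since 9^(−1) ≡ 9 (mod 16), t ≡ 9·9 ≡ 1 (mod 16). So x ≡ 8 + 9·1 = 17 (mod 144).
Unique solution in [0, 144): x = 17.

Final answer: x ≡ 17 (mod 144); the representative in [0, 144) is 17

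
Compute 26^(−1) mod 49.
Apply the extended Euclidean algorithm to (49, 26), tracking rows (r, s, t) with s·49 + t·26 = r. Each division r_prev = q·r_cur + r_new produces the new row as (previous row) − q·(current row):
  row A: (49, 1, 0)   [1·49 + 0·26 = 49]
  row B: (26, 0, 1)   [0·49 + 1·26 = 26]
  49 = 1·26 + 23   → row C = row A − 1·row B = (23, 1, −1)   [check: 1·49 − 1·26 = 23]
  26 = 1·23 + 3   → row D = row B − 1·row C = (3, −1, 2)   [check: −1·49 + 2·26 = 3]
  23 = 7·3 + 2   → row E = row C − 7·row D = (2, 8, −15)   [check: 8·49 − 15·26 = 2]
  3 = 1·2 + 1   → row F = row D − 1·row E = (1, −9, 17)   [check: −9·49 + 17·26 = 1]
  2 = 2·1 + 0   → remainder 0, stop. gcd = 1 (last nonzero row F).
The gcd is 1, so 26 is invertible mod 49. The last nonzero row gives −9·49 + 17·26 = 1, so t = 17. So 26^(−1) ≡ 17 (mod 49). Verify: 26 · 17 = 442 ≡ 1 (mod 49). ✓

Final answer: 26^(−1) ≡ 17 (mod 49)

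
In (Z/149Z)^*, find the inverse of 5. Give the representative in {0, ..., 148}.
Apply the extended Euclidean algorithm to (149, 5), tracking rows (r, s, t) with s·149 + t·5 = r. Each division r_prev = q·r_cur + r_new produces the new row as (previous row) − q·(current row):
  row A: (149, 1, 0)   [1·149 + 0·5 = 149]
  row B: (5, 0, 1)   [0·149 + 1·5 = 5]
  149 = 29·5 + 4   → row C = row A − 29·row B = (4, 1, −29)   [check: 1·149 − 29·5 = 4]
  5 = 1·4 + 1   → row D = row B − 1·row C = (1, −1, 30)   [check: −1·149 + 30·5 = 1]
  4 = 4·1 + 0   → remainder 0, stop. gcd = 1 (last nonzero row D).
The gcd is 1, so 5 is invertible mod 149. The last nonzero row gives −1·149 + 30·5 = 1, so t = 30. So 5^(−1) ≡ 30 (mod 149). Verify: 5 · 30 = 150 ≡ 1 (mod 149). ✓

Final answer: 5^(−1) ≡ 30 (mod 149)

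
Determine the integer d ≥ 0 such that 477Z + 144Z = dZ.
In the PID Z, (a, b) is generated by gcd(a, b). Compute gcd(477, 144) with the extended Euclidean algorithm, tracking rows (r, s, t) with s·477 + t·144 = r:
  row A: (477, 1, 0)   [1·477 + 0·144 = 477]
  row B: (144, 0, 1)   [0·477 + 1·144 = 144]
  477 = 3·144 + 45   → row C = row A − 3·row B = (45, 1, −3)   [check: 1·477 − 3·144 = 45]
  144 = 3·45 + 9   → row D = row B − 3·row C = (9, −3, 10)   [check: −3·477 + 10·144 = 9]
  45 = 5·9 + 0   → remainder 0, stop. gcd = 9 (last nonzero row D).
So gcd(477, 144) = 9, with Bézout identity −3·477 + 10·144 = 9. Containment (⊇): the Bézout identity exhibits 9 as an element of (477, 144), giving (9) ⊆ (477, 144). Containment (⊆): since 9 | 477 and 9 | 144 (477 = 9·53, 144 = 9·16), every Z-linear combination of 477 and 144 is divisible by 9, so (477, 144) ⊆ (9). Therefore (477, 144) = (9), d = 9.

Final answer: (477, 144) = (9); d = 9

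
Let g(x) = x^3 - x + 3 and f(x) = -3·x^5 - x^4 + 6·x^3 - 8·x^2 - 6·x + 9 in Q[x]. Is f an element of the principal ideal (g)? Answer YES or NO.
YES

In Q[x] the ideal (g) consists of all multiples of g, so f ∈ (g) iff g | f, i.e. iff the remainder of f on division by g is 0. Divide f by g (g is monic, so eliminate the leading term of the running remainder at each step):
  leading term -3·x^5: subtract (-3·x^2)·g(x) = -3·x^5 + 3·x^3 - 9·x^2, leaving -x^4 + 3·x^3 + x^2 - 6·x + 9
  leading term -x^4: subtract (-x)·g(x) = -x^4 + x^2 - 3·x, leaving 3·x^3 - 3·x + 9
  leading term 3·x^3: subtract (3)·g(x) = 3·x^3 - 3·x + 9, leaving 0
The remainder is 0, so f(x) = g(x) · h(x) with h(x) = -3·x^2 - x + 3. Hence g | f, i.e. f ∈ (g).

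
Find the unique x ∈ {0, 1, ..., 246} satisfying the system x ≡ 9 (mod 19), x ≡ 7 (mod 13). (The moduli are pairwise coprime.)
The moduli 19, 13 are pairwise coprime, so by the CRT there is a unique solution mod 19·13 = 247.
Solve by successive substitution. Start with x ≡ 9 (mod 19).
  Combine with x ≡ 7 (mod 13): write x = 9 + 19·t and require 9 + 19·t ≡ 7 (mod 13), i.e. 19·t ≡ 7 − 9 ≡ 11 (mod 13). Since 19^(−1) ≡ 11 (mod 13) (19 ≡ 6 (mod 13)), t ≡ 11·11 ≡ 4 (mod 13). So x ≡ 9 + 19·4 = 85 (mod 247).
Unique solution in [0, 247): x = 85.

Final answer: x ≡ 85 (mod 247); the representative in [0, 247) is 85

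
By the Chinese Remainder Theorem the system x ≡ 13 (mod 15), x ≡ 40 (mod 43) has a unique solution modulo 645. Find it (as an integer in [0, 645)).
The moduli 15, 43 are pairwise coprime, so by the CRT there is a unique solution mod 15·43 = 645.
Solve by successive substitution. Start with x ≡ 13 (mod 15).
  Combine with x ≡ 40 (mod 43): write x = 13 + 15·t and require 13 + 15·t ≡ 40 (mod 43), i.e. 15·t ≡ 40 − 13 ≡ 27 (mod 43). Since 15^(−1) ≡ 23 (mod 43), t ≡ 23·27 ≡ 19 (mod 43). So x ≡ 13 + 15·19 = 298 (mod 645).
Unique solution in [0, 645): x = 298.

Final answer: x ≡ 298 (mod 645); the representative in [0, 645) is 298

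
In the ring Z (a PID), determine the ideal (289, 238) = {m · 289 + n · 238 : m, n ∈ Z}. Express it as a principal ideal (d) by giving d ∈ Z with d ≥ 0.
In the PID Z, (a, b) is generated by gcd(a, b). Compute gcd(289, 238) with the extended Euclidean algorithm, tracking rows (r, s, t) with s·289 + t·238 = r:
  row A: (289, 1, 0)   [1·289 + 0·238 = 289]
  row B: (238, 0, 1)   [0·289 + 1·238 = 238]
  289 = 1·238 + 51   → row C = row A − 1·row B = (51, 1, −1)   [check: 1·289 − 1·238 = 51]
  238 = 4·51 + 34   → row D = row B − 4·row C = (34, −4, 5)   [check: −4·289 + 5·238 = 34]
  51 = 1·34 + 17   → row E = row C − 1·row D = (17, 5, −6)   [check: 5·289 − 6·238 = 17]
  34 = 2·17 + 0   → remainder 0, stop. gcd = 17 (last nonzero row E).
So gcd(289, 238) = 17, with Bézout identity 5·289 − 6·238 = 17. Containment (⊇): the Bézout identity exhibits 17 as an element of (289, 238), giving (17) ⊆ (289, 238). Containment (⊆): since 17 | 289 and 17 | 238 (289 = 17·17, 238 = 17·14), every Z-linear combination of 289 and 238 is divisible by 17, so (289, 238) ⊆ (17). Therefore (289, 238) = (17), d = 17.

Final answer: (289, 238) = (17); d = 17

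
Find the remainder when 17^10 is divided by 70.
Use repeated squaring. Binary(10) = 1010. Walk through the bits of the exponent 10 left-to-right: at each bit after the leading one, square the running value, then multiply by 17 if the bit is 1 (always reducing mod 70):
  bit 1 = 1 (leading): start with 17.
  bit 2 = 0: square 17^2 = 289 ≡ 9 (mod 70).
  bit 3 = 1: square 9^2 = 81 ≡ 11; bit is 1, so multiply 11·17 = 187 ≡ 47 (mod 70).
  bit 4 = 0: square 47^2 = 2209 ≡ 39 (mod 70).
Final value: 17^10 ≡ 39 (mod 70).

Final answer: 39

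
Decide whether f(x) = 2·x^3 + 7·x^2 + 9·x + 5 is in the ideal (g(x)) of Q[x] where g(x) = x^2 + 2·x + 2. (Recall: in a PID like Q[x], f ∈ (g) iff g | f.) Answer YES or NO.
In Q[x] the ideal (g) consists of all multiples of g, so f ∈ (g) iff g | f, i.e. iff the remainder of f on division by g is 0. Divide f by g (g is monic, so eliminate the leading term of the running remainder at each step):
  leading term 2·x^3: subtract (2·x)·g(x) = 2·x^3 + 4·x^2 + 4·x, leaving 3·x^2 + 5·x + 5
  leading term 3·x^2: subtract (3)·g(x) = 3·x^2 + 6·x + 6, leaving -x - 1
The remainder r(x) = -x - 1 ≠ 0 (and deg r < deg g), so g ∤ f, i.e. f ∉ (g).

Final answer: NO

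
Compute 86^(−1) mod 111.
Apply the extended Euclidean algorithm to (111, 86), tracking rows (r, s, t) with s·111 + t·86 = r. Each division r_prev = q·r_cur + r_new produces the new row as (previous row) − q·(current row):
  row A: (111, 1, 0)   [1·111 + 0·86 = 111]
  row B: (86, 0, 1)   [0·111 + 1·86 = 86]
  111 = 1·86 + 25   → row C = row A − 1·row B = (25, 1, −1)   [check: 1·111 − 1·86 = 25]
  86 = 3·25 + 11   → row D = row B − 3·row C = (11, −3, 4)   [check: −3·111 + 4·86 = 11]
  25 = 2·11 + 3   → row E = row C − 2·row D = (3, 7, −9)   [check: 7·111 − 9·86 = 3]
  11 = 3·3 + 2   → row F = row D − 3·row E = (2, −24, 31)   [check: −24·111 + 31·86 = 2]
  3 = 1·2 + 1   → row G = row E − 1·row F = (1, 31, −40)   [check: 31·111 − 40·86 = 1]
  2 = 2·1 + 0   → remainder 0, stop. gcd = 1 (last nonzero row G).
The gcd is 1, so 86 is invertible mod 111. The last nonzero row gives 31·111 − 40·86 = 1, so t = −40. So 86^(−1) ≡ −40 ≡ 71 (mod 111). Verify: 86 · 71 = 6106 ≡ 1 (mod 111). ✓

Final answer: 86^(−1) ≡ 71 (mod 111)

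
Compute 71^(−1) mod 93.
Apply the extended Euclidean algorithm to (93, 71), tracking rows (r, s, t) with s·93 + t·71 = r. Each division r_prev = q·r_cur + r_new produces the new row as (previous row) − q·(current row):
  row A: (93, 1, 0)   [1·93 + 0·71 = 93]
  row B: (71, 0, 1)   [0·93 + 1·71 = 71]
  93 = 1·71 + 22   → row C = row A − 1·row B = (22, 1, −1)   [check: 1·93 − 1·71 = 22]
  71 = 3·22 + 5   → row D = row B − 3·row C = (5, −3, 4)   [check: −3·93 + 4·71 = 5]
  22 = 4·5 + 2   → row E = row C − 4·row D = (2, 13, −17)   [check: 13·93 − 17·71 = 2]
  5 = 2·2 + 1   → row F = row D − 2·row E = (1, −29, 38)   [check: −29·93 + 38·71 = 1]
  2 = 2·1 + 0   → remainder 0, stop. gcd = 1 (last nonzero row F).
The gcd is 1, so 71 is invertible mod 93. The last nonzero row gives −29·93 + 38·71 = 1, so t = 38. So 71^(−1) ≡ 38 (mod 93). Verify: 71 · 38 = 2698 ≡ 1 (mod 93). ✓

Final answer: 71^(−1) ≡ 38 (mod 93)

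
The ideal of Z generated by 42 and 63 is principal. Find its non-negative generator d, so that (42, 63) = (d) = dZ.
In the PID Z, (a, b) is generated by gcd(a, b). Compute gcd(63, 42) with the extended Euclidean algorithm, tracking rows (r, s, t) with s·63 + t·42 = r:
  row A: (63, 1, 0)   [1·63 + 0·42 = 63]
  row B: (42, 0, 1)   [0·63 + 1·42 = 42]
  63 = 1·42 + 21   → row C = row A − 1·row B = (21, 1, −1)   [check: 1·63 − 1·42 = 21]
  42 = 2·21 + 0   → remainder 0, stop. gcd = 21 (last nonzero row C).
So gcd(42, 63) = 21, with Bézout identity 1·63 − 1·42 = 21. Containment (⊇): the Bézout identity exhibits 21 as an element of (42, 63), giving (21) ⊆ (42, 63). Containment (⊆): since 21 | 42 and 21 | 63 (42 = 21·2, 63 = 21·3), every Z-linear combination of 42 and 63 is divisible by 21, so (42, 63) ⊆ (21). Therefore (42, 63) = (21), d = 21.

Final answer: (42, 63) = (21); d = 21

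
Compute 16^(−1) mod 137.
Apply the extended Euclidean algorithm to (137, 16), tracking rows (r, s, t) with s·137 + t·16 = r. Each division r_prev = q·r_cur + r_new produces the new row as (previous row) − q·(current row):
  row A: (137, 1, 0)   [1·137 + 0·16 = 137]
  row B: (16, 0, 1)   [0·137 + 1·16 = 16]
  137 = 8·16 + 9   → row C = row A − 8·row B = (9, 1, −8)   [check: 1·137 − 8·16 = 9]
  16 = 1·9 + 7   → row D = row B − 1·row C = (7, −1, 9)   [check: −1·137 + 9·16 = 7]
  9 = 1·7 + 2   → row E = row C − 1·row D = (2, 2, −17)   [check: 2·137 − 17·16 = 2]
  7 = 3·2 + 1   → row F = row D − 3·row E = (1, −7, 60)   [check: −7·137 + 60·16 = 1]
  2 = 2·1 + 0   → remainder 0, stop. gcd = 1 (last nonzero row F).
The gcd is 1, so 16 is invertible mod 137. The last nonzero row gives −7·137 + 60·16 = 1, so t = 60. So 16^(−1) ≡ 60 (mod 137). Verify: 16 · 60 = 960 ≡ 1 (mod 137). ✓

Final answer: 16^(−1) ≡ 60 (mod 137)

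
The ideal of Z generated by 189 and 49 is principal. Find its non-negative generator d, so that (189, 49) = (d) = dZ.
(189, 49) = (7); d = 7

In the PID Z, (a, b) is generated by gcd(a, b). Compute gcd(189, 49) with the extended Euclidean algorithm, tracking rows (r, s, t) with s·189 + t·49 = r:
  row A: (189, 1, 0)   [1·189 + 0·49 = 189]
  row B: (49, 0, 1)   [0·189 + 1·49 = 49]
  189 = 3·49 + 42   → row C = row A − 3·row B = (42, 1, −3)   [check: 1·189 − 3·49 = 42]
  49 = 1·42 + 7   → row D = row B − 1·row C = (7, −1, 4)   [check: −1·189 + 4·49 = 7]
  42 = 6·7 + 0   → remainder 0, stop. gcd = 7 (last nonzero row D).
So gcd(189, 49) = 7, with Bézout identity −1·189 + 4·49 = 7. Containment (⊇): the Bézout identity exhibits 7 as an element of (189, 49), giving (7) ⊆ (189, 49). Containment (⊆): since 7 | 189 and 7 | 49 (189 = 7·27, 49 = 7·7), every Z-linear combination of 189 and 49 is divisible by 7, so (189, 49) ⊆ (7). Therefore (189, 49) = (7), d = 7.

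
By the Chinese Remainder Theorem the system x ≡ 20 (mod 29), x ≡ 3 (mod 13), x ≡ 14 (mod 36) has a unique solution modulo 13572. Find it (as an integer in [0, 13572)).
The moduli 29, 13, 36 are pairwise coprime, so by the CRT there is a unique solution mod 29·13·36 = 13572.
Solve by successive substitution. Start with x ≡ 20 (mod 29).
  Combine with x ≡ 3 (mod 13): write x = 20 + 29·t and require 20 + 29·t ≡ 3 (mod 13), i.e. 29·t ≡ 3 − 20 ≡ 9 (mod 13). Since 29^(−1) ≡ 9 (mod 13) (29 ≡ 3 (mod 13)), t ≡ 9·9 ≡ 3 (mod 13). So x ≡ 20 + 29·3 = 107 (mod 377).
  Combine with x ≡ 14 (mod 36): write x = 107 + 377·t and require 107 + 377·t ≡ 14 (mod 36), i.e. 377·t ≡ 14 − 107 ≡ 15 (mod 36). Since 377^(−1) ≡ 17 (mod 36) (377 ≡ 17 (mod 36)), t ≡ 17·15 ≡ 3 (mod 36). So x ≡ 107 + 377·3 = 1238 (mod 13572).
Unique solution in [0, 13572): x = 1238.

Final answer: x ≡ 1238 (mod 13572); the representative in [0, 13572) is 1238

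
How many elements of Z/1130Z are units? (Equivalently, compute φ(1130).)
An element a ∈ Z/1130Z is a unit iff gcd(a, 1130) = 1, so the number of units is φ(1130). φ is multiplicative, with φ(p^e) = p^e − p^(e−1). Factorise 1130 = 2 · 5 · 113. Then
  φ(1130) = (2 − 1) · (5 − 1) · (113 − 1) = 1 · 4 · 112 = 448.

Final answer: Z/1130Z has φ(1130) = 448 units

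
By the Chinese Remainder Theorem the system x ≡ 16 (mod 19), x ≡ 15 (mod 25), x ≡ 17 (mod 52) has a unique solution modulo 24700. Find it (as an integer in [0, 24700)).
x ≡ 5165 (mod 24700); the representative in [0, 24700) is 5165

The moduli 19, 25, 52 are pairwise coprime, so by the CRT there is a unique solution mod 19·25·52 = 24700.
Solve by successive substitution. Start with x ≡ 16 (mod 19).
  Combine with x ≡ 15 (mod 25): write x = 16 + 19·t and require 16 + 19·t ≡ 15 (mod 25), i.e. 19·t ≡ 15 − 16 ≡ 24 (mod 25). Since 19^(−1) ≡ 4 (mod 25), t ≡ 4·24 ≡ 21 (mod 25). So x ≡ 16 + 19·21 = 415 (mod 475).
  Combine with x ≡ 17 (mod 52): write x = 415 + 475·t and require 415 + 475·t ≡ 17 (mod 52), i.e. 475·t ≡ 17 − 415 ≡ 18 (mod 52). Since 475^(−1) ≡ 15 (mod 52) (475 ≡ 7 (mod 52)), t ≡ 15·18 ≡ 10 (mod 52). So x ≡ 415 + 475·10 = 5165 (mod 24700).
Unique solution in [0, 24700): x = 5165.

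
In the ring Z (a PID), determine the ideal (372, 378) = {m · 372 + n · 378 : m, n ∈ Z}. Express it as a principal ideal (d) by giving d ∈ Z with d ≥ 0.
(372, 378) = (6); d = 6

In the PID Z, (a, b) is generated by gcd(a, b). Compute gcd(378, 372) with the extended Euclidean algorithm, tracking rows (r, s, t) with s·378 + t·372 = r:
  row A: (378, 1, 0)   [1·378 + 0·372 = 378]
  row B: (372, 0, 1)   [0·378 + 1·372 = 372]
  378 = 1·372 + 6   → row C = row A − 1·row B = (6, 1, −1)   [check: 1·378 − 1·372 = 6]
  372 = 62·6 + 0   → remainder 0, stop. gcd = 6 (last nonzero row C).
So gcd(372, 378) = 6, with Bézout identity 1·378 − 1·372 = 6. Containment (⊇): the Bézout identity exhibits 6 as an element of (372, 378), giving (6) ⊆ (372, 378). Containment (⊆): since 6 | 372 and 6 | 378 (372 = 6·62, 378 = 6·63), every Z-linear combination of 372 and 378 is divisible by 6, so (372, 378) ⊆ (6). Therefore (372, 378) = (6), d = 6.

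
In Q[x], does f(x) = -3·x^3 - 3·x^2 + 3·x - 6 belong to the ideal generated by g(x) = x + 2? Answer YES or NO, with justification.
YES

In Q[x] the ideal (g) consists of all multiples of g, so f ∈ (g) iff g | f, i.e. iff the remainder of f on division by g is 0. Divide f by g (g is monic, so eliminate the leading term of the running remainder at each step):
  leading term -3·x^3: subtract (-3·x^2)·g(x) = -3·x^3 - 6·x^2, leaving 3·x^2 + 3·x - 6
  leading term 3·x^2: subtract (3·x)·g(x) = 3·x^2 + 6·x, leaving -3·x - 6
  leading term -3·x: subtract (-3)·g(x) = -3·x - 6, leaving 0
The remainder is 0, so f(x) = g(x) · h(x) with h(x) = -3·x^2 + 3·x - 3. Hence g | f, i.e. f ∈ (g).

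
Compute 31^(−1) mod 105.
31^(−1) ≡ 61 (mod 105)

Apply the extended Euclidean algorithm to (105, 31), tracking rows (r, s, t) with s·105 + t·31 = r. Each division r_prev = q·r_cur + r_new produces the new row as (previous row) − q·(current row):
  row A: (105, 1, 0)   [1·105 + 0·31 = 105]
  row B: (31, 0, 1)   [0·105 + 1·31 = 31]
  105 = 3·31 + 12   → row C = row A − 3·row B = (12, 1, −3)   [check: 1·105 − 3·31 = 12]
  31 = 2·12 + 7   → row D = row B − 2·row C = (7, −2, 7)   [check: −2·105 + 7·31 = 7]
  12 = 1·7 + 5   → row E = row C − 1·row D = (5, 3, −10)   [check: 3·105 − 10·31 = 5]
  7 = 1·5 + 2   → row F = row D − 1·row E = (2, −5, 17)   [check: −5·105 + 17·31 = 2]
  5 = 2·2 + 1   → row G = row E − 2·row F = (1, 13, −44)   [check: 13·105 − 44·31 = 1]
  2 = 2·1 + 0   → remainder 0, stop. gcd = 1 (last nonzero row G).
The gcd is 1, so 31 is invertible mod 105. The last nonzero row gives 13·105 − 44·31 = 1, so t = −44. So 31^(−1) ≡ −44 ≡ 61 (mod 105). Verify: 31 · 61 = 1891 ≡ 1 (mod 105). ✓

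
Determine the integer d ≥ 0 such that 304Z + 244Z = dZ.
In the PID Z, (a, b) is generated by gcd(a, b). Compute gcd(304, 244) with the extended Euclidean algorithm, tracking rows (r, s, t) with s·304 + t·244 = r:
  row A: (304, 1, 0)   [1·304 + 0·244 = 304]
  row B: (244, 0, 1)   [0·304 + 1·244 = 244]
  304 = 1·244 + 60   → row C = row A − 1·row B = (60, 1, −1)   [check: 1·304 − 1·244 = 60]
  244 = 4·60 + 4   → row D = row B − 4·row C = (4, −4, 5)   [check: −4·304 + 5·244 = 4]
  60 = 15·4 + 0   → remainder 0, stop. gcd = 4 (last nonzero row D).
So gcd(304, 244) = 4, with Bézout identity −4·304 + 5·244 = 4. Containment (⊇): the Bézout identity exhibits 4 as an element of (304, 244), giving (4) ⊆ (304, 244). Containment (⊆): since 4 | 304 and 4 | 244 (304 = 4·76, 244 = 4·61), every Z-linear combination of 304 and 244 is divisible by 4, so (304, 244) ⊆ (4). Therefore (304, 244) = (4), d = 4.

Final answer: (304, 244) = (4); d = 4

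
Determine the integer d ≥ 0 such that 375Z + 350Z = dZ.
In the PID Z, (a, b) is generated by gcd(a, b). Compute gcd(375, 350) with the extended Euclidean algorithm, tracking rows (r, s, t) with s·375 + t·350 = r:
  row A: (375, 1, 0)   [1·375 + 0·350 = 375]
  row B: (350, 0, 1)   [0·375 + 1·350 = 350]
  375 = 1·350 + 25   → row C = row A − 1·row B = (25, 1, −1)   [check: 1·375 − 1·350 = 25]
  350 = 14·25 + 0   → remainder 0, stop. gcd = 25 (last nonzero row C).
So gcd(375, 350) = 25, with Bézout identity 1·375 − 1·350 = 25. Containment (⊇): the Bézout identity exhibits 25 as an element of (375, 350), giving (25) ⊆ (375, 350). Containment (⊆): since 25 | 375 and 25 | 350 (375 = 25·15, 350 = 25·14), every Z-linear combination of 375 and 350 is divisible by 25, so (375, 350) ⊆ (25). Therefore (375, 350) = (25), d = 25.

Final answer: (375, 350) = (25); d = 25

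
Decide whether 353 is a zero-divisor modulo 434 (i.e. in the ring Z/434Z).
NO

gcd(353, 434) = 1, so 353 is a unit in Z/434Z (it has a multiplicative inverse). A unit cannot be a zero-divisor: if 353·b ≡ 0 then multiplying both sides by 353^(−1) gives b ≡ 0. So 353 is not a zero-divisor.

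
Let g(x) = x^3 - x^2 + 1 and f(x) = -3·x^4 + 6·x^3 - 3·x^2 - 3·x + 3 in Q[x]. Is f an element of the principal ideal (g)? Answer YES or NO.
In Q[x] the ideal (g) consists of all multiples of g, so f ∈ (g) iff g | f, i.e. iff the remainder of f on division by g is 0. Divide f by g (g is monic, so eliminate the leading term of the running remainder at each step):
  leading term -3·x^4: subtract (-3·x)·g(x) = -3·x^4 + 3·x^3 - 3·x, leaving 3·x^3 - 3·x^2 + 3
  leading term 3·x^3: subtract (3)·g(x) = 3·x^3 - 3·x^2 + 3, leaving 0
The remainder is 0, so f(x) = g(x) · h(x) with h(x) = 3 - 3·x. Hence g | f, i.e. f ∈ (g).

Final answer: YES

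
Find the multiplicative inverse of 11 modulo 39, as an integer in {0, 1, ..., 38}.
11^(−1) ≡ 32 (mod 39)

Apply the extended Euclidean algorithm to (39, 11), tracking rows (r, s, t) with s·39 + t·11 = r. Each division r_prev = q·r_cur + r_new produces the new row as (previous row) − q·(current row):
  row A: (39, 1, 0)   [1·39 + 0·11 = 39]
  row B: (11, 0, 1)   [0·39 + 1·11 = 11]
  39 = 3·11 + 6   → row C = row A − 3·row B = (6, 1, −3)   [check: 1·39 − 3·11 = 6]
  11 = 1·6 + 5   → row D = row B − 1·row C = (5, −1, 4)   [check: −1·39 + 4·11 = 5]
  6 = 1·5 + 1   → row E = row C − 1·row D = (1, 2, −7)   [check: 2·39 − 7·11 = 1]
  5 = 5·1 + 0   → remainder 0, stop. gcd = 1 (last nonzero row E).
The gcd is 1, so 11 is invertible mod 39. The last nonzero row gives 2·39 − 7·11 = 1, so t = −7. So 11^(−1) ≡ −7 ≡ 32 (mod 39). Verify: 11 · 32 = 352 ≡ 1 (mod 39). ✓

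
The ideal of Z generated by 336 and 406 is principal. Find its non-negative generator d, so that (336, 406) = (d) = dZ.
In the PID Z, (a, b) is generated by gcd(a, b). Compute gcd(406, 336) with the extended Euclidean algorithm, tracking rows (r, s, t) with s·406 + t·336 = r:
  row A: (406, 1, 0)   [1·406 + 0·336 = 406]
  row B: (336, 0, 1)   [0·406 + 1·336 = 336]
  406 = 1·336 + 70   → row C = row A − 1·row B = (70, 1, −1)   [check: 1·406 − 1·336 = 70]
  336 = 4·70 + 56   → row D = row B − 4·row C = (56, −4, 5)   [check: −4·406 + 5·336 = 56]
  70 = 1·56 + 14   → row E = row C − 1·row D = (14, 5, −6)   [check: 5·406 − 6·336 = 14]
  56 = 4·14 + 0   → remainder 0, stop. gcd = 14 (last nonzero row E).
So gcd(336, 406) = 14, with Bézout identity 5·406 − 6·336 = 14. Containment (⊇): the Bézout identity exhibits 14 as an element of (336, 406), giving (14) ⊆ (336, 406). Containment (⊆): since 14 | 336 and 14 | 406 (336 = 14·24, 406 = 14·29), every Z-linear combination of 336 and 406 is divisible by 14, so (336, 406) ⊆ (14). Therefore (336, 406) = (14), d = 14.

Final answer: (336, 406) = (14); d = 14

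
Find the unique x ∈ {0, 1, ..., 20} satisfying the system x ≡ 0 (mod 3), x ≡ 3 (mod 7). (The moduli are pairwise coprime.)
x ≡ 3 (mod 21); the representative in [0, 21) is 3

The moduli 3, 7 are pairwise coprime, so by the CRT there is a unique solution mod 3·7 = 21.
Solve by successive substitution. Start with x ≡ 0 (mod 3).
  Combine with x ≡ 3 (mod 7): write x = 3·t and require 3·t ≡ 3 (mod 7). Since 3^(−1) ≡ 5 (mod 7), t ≡ 5·3 ≡ 1 (mod 7). So x ≡ 3·1 = 3 (mod 21).
Unique solution in [0, 21): x = 3.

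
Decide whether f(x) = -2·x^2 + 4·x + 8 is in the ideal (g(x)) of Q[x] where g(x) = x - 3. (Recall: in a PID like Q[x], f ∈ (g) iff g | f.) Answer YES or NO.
NO

In Q[x] the ideal (g) consists of all multiples of g, so f ∈ (g) iff g | f, i.e. iff the remainder of f on division by g is 0. Divide f by g (g is monic, so eliminate the leading term of the running remainder at each step):
  leading term -2·x^2: subtract (-2·x)·g(x) = -2·x^2 + 6·x, leaving 8 - 2·x
  leading term -2·x: subtract (-2)·g(x) = 6 - 2·x, leaving 2
The remainder r(x) = 2 ≠ 0 (and deg r < deg g), so g ∤ f, i.e. f ∉ (g).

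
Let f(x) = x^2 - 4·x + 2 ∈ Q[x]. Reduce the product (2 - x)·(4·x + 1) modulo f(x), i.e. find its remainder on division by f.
First multiply in Q[x] without reducing: a · b = -4·x^2 + 7·x + 2. Now divide by f(x) = x^2 - 4·x + 2, eliminating the leading term at each step:
  leading term -4·x^2: subtract (-4)·f(x) = -4·x^2 + 16·x - 8, leaving 10 - 9·x
The degree is now < 2, so this is the remainder. Hence a · b ≡ 10 - 9·x in Q[x]/(f).

Final answer: a · b ≡ 10 - 9·x (mod f(x))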